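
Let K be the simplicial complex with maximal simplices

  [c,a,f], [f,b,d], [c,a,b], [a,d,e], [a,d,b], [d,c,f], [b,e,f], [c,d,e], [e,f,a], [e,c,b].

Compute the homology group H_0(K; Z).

H_0 = Z.

Take the total order a < b < c < d < e < f on the vertex set. Then K (dimension 2) consists of the simplices:

  0-simplices (6): a, b, c, d, e, f
  1-simplices (15): ab, ac, ad, ae, af, bc, bd, be, bf, cd, ce, cf, de, df, ef
  2-simplices (10): abc, abd, acf, ade, aef, bce, bdf, bef, cde, cdf

so the chain groups are C_0 ≅ Z^6, C_1 ≅ Z^15, C_2 ≅ Z^10.

Boundary ∂_1: C_1 → C_0 is given by ∂[p,q] = [q] − [p]. For instance
  ∂bc = c − b.
The resulting 6×15 matrix has rank 5, and its Smith normal form has invariant factors (1,1,1,1,1).

∂_2: C_2 → C_1 maps a triangle to the signed sum of its edges. For instance
  ∂abd = bd − ad + ab,
  ∂bef = ef − bf + be.
The resulting 15×10 matrix has rank 10, and its Smith normal form has invariant factors (1,1,1,1,1,1,1,1,1,2).

Reading off H_k = ker ∂_k / im ∂_{k+1}:

  H_0: rank C_0 − rank ∂_1 = 6 − 5 = 1, and the invariant factors of ∂_1 are all 1, so H_0 ≅ Z.

(K is a triangulation of the real projective plane RP^2.)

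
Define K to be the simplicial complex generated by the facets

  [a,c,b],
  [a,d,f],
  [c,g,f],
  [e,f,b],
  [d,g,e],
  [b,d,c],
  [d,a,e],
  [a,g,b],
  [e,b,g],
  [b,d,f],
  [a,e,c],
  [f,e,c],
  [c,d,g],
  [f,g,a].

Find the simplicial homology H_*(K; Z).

H_0 ≅ Z,  H_1 ≅ Z^2,  H_2 ≅ Z.

Take the total order a < b < c < d < e < f < g on the vertex set. Then K (dimension 2) consists of the simplices:

  0-simplices (7): a, b, c, d, e, f, g
  1-simplices (21): ab, ac, ad, ae, af, ag, bc, bd, be, bf, bg, cd, ce, cf, cg, de, df, dg, ef, eg, fg
  2-simplices (14): abc, abg, ace, ade, adf, afg, bcd, bdf, bef, beg, cdg, cef, cfg, deg

giving chain groups C_0 ≅ Z^7, C_1 ≅ Z^21, C_2 ≅ Z^14.

Boundary ∂_1: C_1 → C_0 is given by ∂[p,q] = [q] − [p].
As a 7×21 matrix over Z this has rank 6, with invariant factors (1,1,1,1,1,1).

The boundary map ∂_2: C_2 → C_1 maps a triangle to the signed sum of its edges. For instance
  ∂bdf = df − bf + bd,
  ∂cef = ef − cf + ce.
The 21×14 boundary matrix has rank 13 and Smith normal form diag(1,1,1,1,1,1,1,1,1,1,1,1,1).

Now H_k = ker ∂_k / im ∂_{k+1}, so:

  H_0: rank C_0 − rank ∂_1 = 7 − 6 = 1, and the invariant factors of ∂_1 are all 1, so H_0 ≅ Z.
  H_1: rank ker ∂_1 − rank ∂_2 = (21 − 6) − 13 = 2, and the invariant factors of ∂_2 are all 1, so H_1 ≅ Z^2.
  H_2: rank ker ∂_2 − rank ∂_3 = (14 − 13) − 0 = 1, and there is no ∂_3, so H_2 ≅ Z.

As a check, the Euler characteristic is 7 − 21 + 14 = 0, which agrees with 1 − 2 + 1 = 0.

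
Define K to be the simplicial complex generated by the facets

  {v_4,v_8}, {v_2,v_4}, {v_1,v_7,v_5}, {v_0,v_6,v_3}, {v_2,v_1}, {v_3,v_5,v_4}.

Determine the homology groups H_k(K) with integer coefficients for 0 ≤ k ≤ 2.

H_0 = Z,  H_1 = Z,  H_2 = 0.

We work with the vertex ordering v_0 < v_1 < v_2 < v_3 < v_4 < v_5 < v_6 < v_7 < v_8. The simplices of K, each written with vertices in increasing order, are:

  0-simplices (9): [v_0], [v_1], [v_2], [v_3], [v_4], [v_5], [v_6], [v_7], [v_8]
  1-simplices (12): [v_0,v_3], [v_0,v_6], [v_1,v_2], [v_1,v_5], [v_1,v_7], [v_2,v_4], [v_3,v_4], [v_3,v_5], [v_3,v_6], [v_4,v_5], [v_4,v_8], [v_5,v_7]
  2-simplices (3): [v_0,v_3,v_6], [v_1,v_5,v_7], [v_3,v_4,v_5]

Hence C_0 ≅ Z^9, C_1 ≅ Z^12, C_2 ≅ Z^3.

The boundary map ∂_1: C_1 → C_0 sends each edge [p,q] (with p < q) to q − p.
The 9×12 boundary matrix has rank 8 and Smith normal form diag(1,1,1,1,1,1,1,1).

The boundary map ∂_2: C_2 → C_1 maps a triangle to the signed sum of its edges. For instance
  ∂[v_1,v_5,v_7] = [v_5,v_7] − [v_1,v_7] + [v_1,v_5],
  ∂[v_0,v_3,v_6] = [v_3,v_6] − [v_0,v_6] + [v_0,v_3].
As a 12×3 matrix over Z this has rank 3, with invariant factors (1,1,1).

Reading off H_k = ker ∂_k / im ∂_{k+1}:

  H_0: rank C_0 − rank ∂_1 = 9 − 8 = 1, and the invariant factors of ∂_1 are all 1, so H_0 ≅ Z.
  H_1: rank ker ∂_1 − rank ∂_2 = (12 − 8) − 3 = 1, and the invariant factors of ∂_2 are all 1, so H_1 ≅ Z.
  H_2: rank ker ∂_2 − rank ∂_3 = (3 − 3) − 0 = 0, and there is no ∂_3, so H_2 ≅ 0.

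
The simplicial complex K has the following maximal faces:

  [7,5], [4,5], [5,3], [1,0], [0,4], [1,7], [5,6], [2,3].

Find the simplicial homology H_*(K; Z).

K has 8 vertices, 8 edges.
rank ∂_0 = 0, rank ∂_1 = 7 ⇒ b_0 = 8 − 0 − 7 = 1; all invariant factors of ∂_1 are 1 so no torsion. So H_0 ≅ Z.
rank ∂_1 = 7, rank ∂_2 = 0 ⇒ b_1 = 8 − 7 − 0 = 1. So H_1 ≅ Z.

H_0 ≅ Z,  H_1 ≅ Z.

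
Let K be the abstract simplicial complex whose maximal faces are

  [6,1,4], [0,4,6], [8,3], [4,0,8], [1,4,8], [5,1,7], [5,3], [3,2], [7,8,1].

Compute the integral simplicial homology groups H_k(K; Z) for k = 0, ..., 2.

H_0 = Z,  H_1 = Z,  H_2 = 0.

K has 9 vertices, 15 edges, 6 triangles.
rank ∂_0 = 0, rank ∂_1 = 8 ⇒ b_0 = 9 − 0 − 8 = 1; all invariant factors of ∂_1 are 1 so no torsion. So H_0 ≅ Z.
rank ∂_1 = 8, rank ∂_2 = 6 ⇒ b_1 = 15 − 8 − 6 = 1; all invariant factors of ∂_2 are 1 so no torsion. So H_1 ≅ Z.
rank ∂_2 = 6, rank ∂_3 = 0 ⇒ b_2 = 6 − 6 − 0 = 0. So H_2 ≅ 0.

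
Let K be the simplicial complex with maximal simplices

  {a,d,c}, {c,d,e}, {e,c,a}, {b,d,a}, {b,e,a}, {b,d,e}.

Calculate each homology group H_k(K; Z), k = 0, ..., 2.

H_0 ≅ Z,  H_1 = 0,  H_2 ≅ Z.

Order the vertices as a < b < c < d < e. Listing each simplex with vertices in this order, K has dimension 2 with simplices:

  0-simplices (5): a, b, c, d, e
  1-simplices (9): ab, ac, ad, ae, bd, be, cd, ce, de
  2-simplices (6): abd, abe, acd, ace, bde, cde

Hence C_0 ≅ Z^5, C_1 ≅ Z^9, C_2 ≅ Z^6.

∂_1: C_1 → C_0 is given by ∂[p,q] = [q] − [p]. For instance
  ∂ac = c − a.
The resulting 5×9 matrix has rank 4, and its Smith normal form has invariant factors (1,1,1,1).

Boundary ∂_2: C_2 → C_1 sends each 2-simplex [p,q,r] to [q,r] − [p,r] + [p,q]. For instance
  ∂ace = ce − ae + ac,
  ∂bde = de − be + bd.
As a 9×6 matrix over Z this has rank 5, with invariant factors (1,1,1,1,1).

Reading off H_k = ker ∂_k / im ∂_{k+1}:

  H_0: rank C_0 − rank ∂_1 = 5 − 4 = 1, and the invariant factors of ∂_1 are all 1, so H_0 ≅ Z.
  H_1: rank ker ∂_1 − rank ∂_2 = (9 − 4) − 5 = 0, and the invariant factors of ∂_2 are all 1, so H_1 ≅ 0.
  H_2: rank ker ∂_2 − rank ∂_3 = (6 − 5) − 0 = 1, and there is no ∂_3, so H_2 ≅ Z.

(K is a triangulation of the 2-sphere S^2.)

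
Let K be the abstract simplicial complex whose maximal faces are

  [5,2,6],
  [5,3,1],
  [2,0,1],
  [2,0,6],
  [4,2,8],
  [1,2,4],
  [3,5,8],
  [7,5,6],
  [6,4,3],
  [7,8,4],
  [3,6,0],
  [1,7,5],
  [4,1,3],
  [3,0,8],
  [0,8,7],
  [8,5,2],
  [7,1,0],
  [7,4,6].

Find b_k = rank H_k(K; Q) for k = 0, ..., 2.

b_0 = 1, b_1 = 2, b_2 = 1.

Fix the vertex order 0 < 1 < 2 < 3 < 4 < 5 < 6 < 7 < 8 and write every simplex with vertices in increasing order. Then dim K = 2 and the simplices of K are:

  0-simplices (9): [0], [1], [2], [3], [4], [5], [6], [7], [8]
  1-simplices (27): (27 of them)
  2-simplices (18): [0,1,2], [0,1,7], [0,2,6], [0,3,6], [0,3,8], [0,7,8], [1,2,4], [1,3,4], [1,3,5], [1,5,7], [2,4,8], [2,5,6], [2,5,8], [3,4,6], [3,5,8], [4,6,7], [4,7,8], [5,6,7]

so the chain groups are C_0 ≅ Z^9, C_1 ≅ Z^27, C_2 ≅ Z^18.

∂_1: C_1 → C_0 is given by ∂[p,q] = [q] − [p]. For instance
  ∂[1,4] = [4] − [1].
The 9×27 boundary matrix has rank 8 and Smith normal form diag(1,1,1,1,1,1,1,1).

∂_2: C_2 → C_1 acts by ∂[p,q,r] = [q,r] − [p,r] + [p,q]. For instance
  ∂[0,2,6] = [2,6] − [0,6] + [0,2],
  ∂[3,5,8] = [5,8] − [3,8] + [3,5].
The 27×18 boundary matrix has rank 17 and Smith normal form diag(1,1,1,1,1,1,1,1,1,1,1,1,1,1,1,1,1).

Computing H_k = (kernel of ∂_k) / (image of ∂_{k+1}):

  H_0: rank C_0 − rank ∂_1 = 9 − 8 = 1, and the invariant factors of ∂_1 are all 1, so H_0 ≅ Z.
  H_1: rank ker ∂_1 − rank ∂_2 = (27 − 8) − 17 = 2, and the invariant factors of ∂_2 are all 1, so H_1 ≅ Z^2.
  H_2: rank ker ∂_2 − rank ∂_3 = (18 − 17) − 0 = 1, and there is no ∂_3, so H_2 ≅ Z.

Hence the Betti numbers are b_0 = 1, b_1 = 2, b_2 = 1.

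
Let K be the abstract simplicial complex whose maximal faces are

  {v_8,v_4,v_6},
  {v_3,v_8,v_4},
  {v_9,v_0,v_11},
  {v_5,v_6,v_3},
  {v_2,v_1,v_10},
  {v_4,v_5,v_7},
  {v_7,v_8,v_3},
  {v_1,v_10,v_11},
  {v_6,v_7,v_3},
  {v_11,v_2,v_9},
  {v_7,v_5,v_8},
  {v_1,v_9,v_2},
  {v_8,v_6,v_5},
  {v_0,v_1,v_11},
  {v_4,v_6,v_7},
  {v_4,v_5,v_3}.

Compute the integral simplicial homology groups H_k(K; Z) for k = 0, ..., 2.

H_0 = Z^2,  H_1 = Z ⊕ Z/2,  H_2 = 0.

We work with the vertex ordering v_0 < v_1 < v_2 < v_3 < v_4 < v_5 < v_6 < v_7 < v_8 < v_9 < v_10 < v_11. The simplices of K, each written with vertices in increasing order, are:

  0-simplices (12): [v_0], [v_1], [v_2], [v_3], [v_4], [v_5], [v_6], [v_7], [v_8], [v_9], [v_10], [v_11]
  1-simplices (27): (27 of them)
  2-simplices (16): (16 of them)

Hence C_0 ≅ Z^12, C_1 ≅ Z^27, C_2 ≅ Z^16.

Boundary ∂_1: C_1 → C_0 maps an edge to its endpoints' difference, ∂[p,q] = q − p.
As a 12×27 matrix over Z this has rank 10, with invariant factors (1,1,1,1,1,1,1,1,1,1).

∂_2: C_2 → C_1 maps a triangle to the signed sum of its edges. For instance
  ∂[v_4,v_6,v_7] = [v_6,v_7] − [v_4,v_7] + [v_4,v_6],
  ∂[v_3,v_6,v_7] = [v_6,v_7] − [v_3,v_7] + [v_3,v_6].
The resulting 27×16 matrix has rank 16, and its Smith normal form has invariant factors (1,1,1,1,1,1,1,1,1,1,1,1,1,1,1,2).

From H_k ≅ ker(∂_k) / im(∂_{k+1}) we obtain:

  H_0: rank C_0 − rank ∂_1 = 12 − 10 = 2, and the invariant factors of ∂_1 are all 1, so H_0 ≅ Z^2.
  H_1: rank ker ∂_1 − rank ∂_2 = (27 − 10) − 16 = 1, and ∂_2 has invariant factor 2 > 1, so H_1 ≅ Z ⊕ Z/2.
  H_2: rank ker ∂_2 − rank ∂_3 = (16 − 16) − 0 = 0, and there is no ∂_3, so H_2 ≅ 0.

(K is a triangulation of the disjoint union of the cylinder S^1 x I and the real projective plane RP^2.)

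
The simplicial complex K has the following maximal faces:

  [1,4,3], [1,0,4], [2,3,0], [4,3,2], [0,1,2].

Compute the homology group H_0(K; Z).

K has 5 vertices, 10 edges, 5 triangles.
rank ∂_0 = 0, rank ∂_1 = 4 ⇒ b_0 = 5 − 0 − 4 = 1; all invariant factors of ∂_1 are 1 so no torsion. So H_0 = Z.

H_0 = Z.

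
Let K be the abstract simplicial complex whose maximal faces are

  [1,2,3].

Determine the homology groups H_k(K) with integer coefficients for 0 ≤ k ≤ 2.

H_0 ≅ Z,  H_1 = 0,  H_2 = 0.

Order the vertices as 1 < 2 < 3. Listing each simplex with vertices in this order, K has dimension 2 with simplices:

  0-simplices (3): [1], [2], [3]
  1-simplices (3): [1,2], [1,3], [2,3]
  2-simplices (1): [1,2,3]

giving chain groups C_0 ≅ Z^3, C_1 ≅ Z^3, C_2 ≅ Z^1.

The boundary map ∂_1: C_1 → C_0 sends each edge [p,q] (with p < q) to q − p. For instance
  ∂[2,3] = [3] − [2].
As a 3×3 matrix over Z this has rank 2, with invariant factors (1,1).

∂_2: C_2 → C_1 sends each 2-simplex [p,q,r] to [q,r] − [p,r] + [p,q]. For instance
  ∂[1,2,3] = [2,3] − [1,3] + [1,2].
The resulting 3×1 matrix has rank 1, and its Smith normal form has invariant factors (1).

Computing H_k = (kernel of ∂_k) / (image of ∂_{k+1}):

  H_0: rank C_0 − rank ∂_1 = 3 − 2 = 1, and the invariant factors of ∂_1 are all 1, so H_0 ≅ Z.
  H_1: rank ker ∂_1 − rank ∂_2 = (3 − 2) − 1 = 0, and the invariant factors of ∂_2 are all 1, so H_1 ≅ 0.
  H_2: rank ker ∂_2 − rank ∂_3 = (1 − 1) − 0 = 0, and there is no ∂_3, so H_2 ≅ 0.

As a check, the Euler characteristic is 3 − 3 + 1 = 1, which agrees with 1 − 0 + 0 = 1.
(K is a triangulation of the 2-simplex.)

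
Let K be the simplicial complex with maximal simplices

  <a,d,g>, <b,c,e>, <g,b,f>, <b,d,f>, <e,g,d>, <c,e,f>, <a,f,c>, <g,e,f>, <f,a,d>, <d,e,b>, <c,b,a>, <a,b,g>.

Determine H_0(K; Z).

H_0 = Z.

Order the vertices as a < b < c < d < e < f < g. Listing each simplex with vertices in this order, K has dimension 2 with simplices:

  0-simplices (7): a, b, c, d, e, f, g
  1-simplices (18): ab, ac, ad, af, ag, bc, bd, be, bf, bg, ce, cf, de, df, dg, ef, eg, fg
  2-simplices (12): abc, abg, acf, adf, adg, bce, bde, bdf, bfg, cef, deg, efg

so the chain groups are C_0 ≅ Z^7, C_1 ≅ Z^18, C_2 ≅ Z^12.

The boundary map ∂_1: C_1 → C_0 maps an edge to its endpoints' difference, ∂[p,q] = q − p. For instance
  ∂cf = f − c.
The 7×18 boundary matrix has rank 6 and Smith normal form diag(1,1,1,1,1,1).

∂_2: C_2 → C_1 acts by ∂[p,q,r] = [q,r] − [p,r] + [p,q]. For instance
  ∂bde = de − be + bd,
  ∂cef = ef − cf + ce.
The resulting 18×12 matrix has rank 12, and its Smith normal form has invariant factors (1,1,1,1,1,1,1,1,1,1,1,2).

From H_k ≅ ker(∂_k) / im(∂_{k+1}) we obtain:

  H_0: rank C_0 − rank ∂_1 = 7 − 6 = 1, and the invariant factors of ∂_1 are all 1, so H_0 ≅ Z.

(K is a triangulation of the real projective plane RP^2.)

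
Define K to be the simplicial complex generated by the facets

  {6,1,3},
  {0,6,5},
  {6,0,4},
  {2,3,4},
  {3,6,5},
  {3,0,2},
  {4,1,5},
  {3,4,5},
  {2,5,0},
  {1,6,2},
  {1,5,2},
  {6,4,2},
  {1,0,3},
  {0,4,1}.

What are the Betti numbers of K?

b_0 = 1, b_1 = 2, b_2 = 1.

Fix the vertex order 0 < 1 < 2 < 3 < 4 < 5 < 6 and write every simplex with vertices in increasing order. Then dim K = 2 and the simplices of K are:

  0-simplices (7): [0], [1], [2], [3], [4], [5], [6]
  1-simplices (21): [0,1], [0,2], [0,3], [0,4], [0,5], [0,6], [1,2], [1,3], [1,4], [1,5], [1,6], [2,3], [2,4], [2,5], [2,6], [3,4], [3,5], [3,6], [4,5], [4,6], [5,6]
  2-simplices (14): [0,1,3], [0,1,4], [0,2,3], [0,2,5], [0,4,6], [0,5,6], [1,2,5], [1,2,6], [1,3,6], [1,4,5], [2,3,4], [2,4,6], [3,4,5], [3,5,6]

Hence C_0 ≅ Z^7, C_1 ≅ Z^21, C_2 ≅ Z^14.

The boundary map ∂_1: C_1 → C_0 is given by ∂[p,q] = [q] − [p]. For instance
  ∂[3,4] = [4] − [3].
The resulting 7×21 matrix has rank 6, and its Smith normal form has invariant factors (1,1,1,1,1,1).

∂_2: C_2 → C_1 acts by ∂[p,q,r] = [q,r] − [p,r] + [p,q]. For instance
  ∂[2,4,6] = [4,6] − [2,6] + [2,4],
  ∂[3,4,5] = [4,5] − [3,5] + [3,4].
The resulting 21×14 matrix has rank 13, and its Smith normal form has invariant factors (1,1,1,1,1,1,1,1,1,1,1,1,1).

Now H_k = ker ∂_k / im ∂_{k+1}, so:

  H_0: rank C_0 − rank ∂_1 = 7 − 6 = 1, and the invariant factors of ∂_1 are all 1, so H_0 = Z.
  H_1: rank ker ∂_1 − rank ∂_2 = (21 − 6) − 13 = 2, and the invariant factors of ∂_2 are all 1, so H_1 = Z^2.
  H_2: rank ker ∂_2 − rank ∂_3 = (14 − 13) − 0 = 1, and there is no ∂_3, so H_2 = Z.

As a check, the Euler characteristic is 7 − 21 + 14 = 0, which agrees with 1 − 2 + 1 = 0.

Hence the Betti numbers are b_0 = 1, b_1 = 2, b_2 = 1.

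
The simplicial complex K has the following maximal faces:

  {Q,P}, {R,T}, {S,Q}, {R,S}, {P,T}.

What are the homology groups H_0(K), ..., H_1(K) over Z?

Order the vertices as P < Q < R < S < T. Listing each simplex with vertices in this order, K has dimension 1 with simplices:

  0-simplices (5): P, Q, R, S, T
  1-simplices (5): PQ, PT, QS, RS, RT

so the chain groups are C_0 ≅ Z^5, C_1 ≅ Z^5.

The boundary map ∂_1: C_1 → C_0 is given by ∂[p,q] = [q] − [p]. For instance
  ∂RT = T − R.
As a 5×5 matrix over Z this has rank 4, with invariant factors (1,1,1,1).

From H_k ≅ ker(∂_k) / im(∂_{k+1}) we obtain:

  H_0: rank C_0 − rank ∂_1 = 5 − 4 = 1, and the invariant factors of ∂_1 are all 1, so H_0 = Z.
  H_1: rank ker ∂_1 − rank ∂_2 = (5 − 4) − 0 = 1, and there is no ∂_2, so H_1 = Z.

(K is a triangulation of the circle S^1.)

H_0 = Z,  H_1 = Z.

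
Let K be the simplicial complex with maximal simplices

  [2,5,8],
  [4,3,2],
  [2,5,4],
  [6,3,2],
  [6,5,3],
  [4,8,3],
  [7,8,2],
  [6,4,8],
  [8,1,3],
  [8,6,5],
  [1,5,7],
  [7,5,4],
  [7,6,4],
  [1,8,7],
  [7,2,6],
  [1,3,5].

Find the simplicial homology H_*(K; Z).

K has 8 vertices, 24 edges, 16 triangles.
rank ∂_0 = 0, rank ∂_1 = 7 ⇒ b_0 = 8 − 0 − 7 = 1; all invariant factors of ∂_1 are 1 so no torsion. So H_0 = Z.
rank ∂_1 = 7, rank ∂_2 = 15 ⇒ b_1 = 24 − 7 − 15 = 2; all invariant factors of ∂_2 are 1 so no torsion. So H_1 = Z^2.
rank ∂_2 = 15, rank ∂_3 = 0 ⇒ b_2 = 16 − 15 − 0 = 1. So H_2 = Z.

H_0 ≅ Z,  H_1 ≅ Z^2,  H_2 ≅ Z.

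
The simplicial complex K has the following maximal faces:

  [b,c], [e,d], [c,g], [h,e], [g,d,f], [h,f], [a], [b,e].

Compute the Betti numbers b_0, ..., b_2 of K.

b_0 = 2, b_1 = 2, b_2 = 0.

Order the vertices as a < b < c < d < e < f < g < h. Listing each simplex with vertices in this order, K has dimension 2 with simplices:

  0-simplices (8): a, b, c, d, e, f, g, h
  1-simplices (9): bc, be, cg, de, df, dg, eh, fg, fh
  2-simplices (1): dfg

so the chain groups are C_0 ≅ Z^8, C_1 ≅ Z^9, C_2 ≅ Z^1.

Boundary ∂_1: C_1 → C_0 maps an edge to its endpoints' difference, ∂[p,q] = q − p.
As a 8×9 matrix over Z this has rank 6, with invariant factors (1,1,1,1,1,1).

Boundary ∂_2: C_2 → C_1 maps a triangle to the signed sum of its edges. For instance
  ∂dfg = fg − dg + df.
The 9×1 boundary matrix has rank 1 and Smith normal form diag(1).

Reading off H_k = ker ∂_k / im ∂_{k+1}:

  H_0: rank C_0 − rank ∂_1 = 8 − 6 = 2, and the invariant factors of ∂_1 are all 1, so H_0 = Z^2.
  H_1: rank ker ∂_1 − rank ∂_2 = (9 − 6) − 1 = 2, and the invariant factors of ∂_2 are all 1, so H_1 = Z^2.
  H_2: rank ker ∂_2 − rank ∂_3 = (1 − 1) − 0 = 0, and there is no ∂_3, so H_2 = 0.

As a check, the Euler characteristic is 8 − 9 + 1 = 0, which agrees with 2 − 2 + 0 = 0.

Hence the Betti numbers are b_0 = 2, b_1 = 2, b_2 = 0.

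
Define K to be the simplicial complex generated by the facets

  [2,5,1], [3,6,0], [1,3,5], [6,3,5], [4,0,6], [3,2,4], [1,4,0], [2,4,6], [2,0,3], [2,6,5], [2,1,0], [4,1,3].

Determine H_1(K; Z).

Fix the vertex order 0 < 1 < 2 < 3 < 4 < 5 < 6 and write every simplex with vertices in increasing order. Then dim K = 2 and the simplices of K are:

  0-simplices (7): [0], [1], [2], [3], [4], [5], [6]
  1-simplices (18): [0,1], [0,2], [0,3], [0,4], [0,6], [1,2], [1,3], [1,4], [1,5], [2,3], [2,4], [2,5], [2,6], [3,4], [3,5], [3,6], [4,6], [5,6]
  2-simplices (12): [0,1,2], [0,1,4], [0,2,3], [0,3,6], [0,4,6], [1,2,5], [1,3,4], [1,3,5], [2,3,4], [2,4,6], [2,5,6], [3,5,6]

Hence C_0 ≅ Z^7, C_1 ≅ Z^18, C_2 ≅ Z^12.

∂_1: C_1 → C_0 maps an edge to its endpoints' difference, ∂[p,q] = q − p. For instance
  ∂[3,4] = [4] − [3].
This gives a 7×18 integer matrix of rank 6; reducing to Smith normal form yields diagonal entries (1,1,1,1,1,1).

Boundary ∂_2: C_2 → C_1 acts by ∂[p,q,r] = [q,r] − [p,r] + [p,q]. For instance
  ∂[0,2,3] = [2,3] − [0,3] + [0,2],
  ∂[0,1,2] = [1,2] − [0,2] + [0,1].
As a 18×12 matrix over Z this has rank 12, with invariant factors (1,1,1,1,1,1,1,1,1,1,1,2).

Reading off H_k = ker ∂_k / im ∂_{k+1}:

  H_1: rank ker ∂_1 − rank ∂_2 = (18 − 6) − 12 = 0, and ∂_2 has invariant factor 2 > 1, so H_1 = Z/2.

H_1 ≅ Z/2.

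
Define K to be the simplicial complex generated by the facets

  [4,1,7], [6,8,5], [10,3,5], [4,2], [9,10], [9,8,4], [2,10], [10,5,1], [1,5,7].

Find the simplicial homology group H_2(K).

H_2 = 0.

K has 10 vertices, 18 edges, 6 triangles.
rank ∂_2 = 6, rank ∂_3 = 0 ⇒ b_2 = 6 − 6 − 0 = 0. So H_2 = 0.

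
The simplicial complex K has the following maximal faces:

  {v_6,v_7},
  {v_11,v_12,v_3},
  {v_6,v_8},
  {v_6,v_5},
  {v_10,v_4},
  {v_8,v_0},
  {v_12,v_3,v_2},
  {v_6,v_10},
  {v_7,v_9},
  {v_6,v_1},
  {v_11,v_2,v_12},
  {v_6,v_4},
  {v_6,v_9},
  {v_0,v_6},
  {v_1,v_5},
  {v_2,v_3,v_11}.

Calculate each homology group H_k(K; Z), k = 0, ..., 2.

Order the vertices as v_0 < v_1 < v_2 < v_3 < v_4 < v_5 < v_6 < v_7 < v_8 < v_9 < v_10 < v_11 < v_12. Listing each simplex with vertices in this order, K has dimension 2 with simplices:

  0-simplices (13): [v_0], [v_1], [v_2], [v_3], [v_4], [v_5], [v_6], [v_7], [v_8], [v_9], [v_10], [v_11], [v_12]
  1-simplices (18): (18 of them)
  2-simplices (4): [v_2,v_3,v_11], [v_2,v_3,v_12], [v_2,v_11,v_12], [v_3,v_11,v_12]

giving chain groups C_0 ≅ Z^13, C_1 ≅ Z^18, C_2 ≅ Z^4.

∂_1: C_1 → C_0 is given by ∂[p,q] = [q] − [p].
The resulting 13×18 matrix has rank 11, and its Smith normal form has invariant factors (1,1,1,1,1,1,1,1,1,1,1).

∂_2: C_2 → C_1 acts by ∂[p,q,r] = [q,r] − [p,r] + [p,q]. For instance
  ∂[v_2,v_11,v_12] = [v_11,v_12] − [v_2,v_12] + [v_2,v_11],
  ∂[v_2,v_3,v_12] = [v_3,v_12] − [v_2,v_12] + [v_2,v_3].
This gives a 18×4 integer matrix of rank 3; reducing to Smith normal form yields diagonal entries (1,1,1).

Reading off H_k = ker ∂_k / im ∂_{k+1}:

  H_0: rank C_0 − rank ∂_1 = 13 − 11 = 2, and the invariant factors of ∂_1 are all 1, so H_0 ≅ Z^2.
  H_1: rank ker ∂_1 − rank ∂_2 = (18 − 11) − 3 = 4, and the invariant factors of ∂_2 are all 1, so H_1 ≅ Z^4.
  H_2: rank ker ∂_2 − rank ∂_3 = (4 − 3) − 0 = 1, and there is no ∂_3, so H_2 ≅ Z.

(K is a triangulation of the disjoint union of the 2-sphere S^2 and a wedge of 4 circles.)

H_0 ≅ Z^2,  H_1 ≅ Z^4,  H_2 ≅ Z.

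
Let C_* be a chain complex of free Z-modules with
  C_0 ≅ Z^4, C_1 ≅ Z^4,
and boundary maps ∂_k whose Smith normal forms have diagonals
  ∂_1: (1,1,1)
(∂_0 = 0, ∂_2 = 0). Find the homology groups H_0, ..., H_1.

H_0 ≅ Z,  H_1 ≅ Z.

H_0: b_0 = 4 − 0 − 3 = 1; torsion from ∂_1 factors > 1: none. So H_0 ≅ Z.
H_1: b_1 = 4 − 3 − 0 = 1; torsion from ∂_2 factors > 1: none. So H_1 ≅ Z.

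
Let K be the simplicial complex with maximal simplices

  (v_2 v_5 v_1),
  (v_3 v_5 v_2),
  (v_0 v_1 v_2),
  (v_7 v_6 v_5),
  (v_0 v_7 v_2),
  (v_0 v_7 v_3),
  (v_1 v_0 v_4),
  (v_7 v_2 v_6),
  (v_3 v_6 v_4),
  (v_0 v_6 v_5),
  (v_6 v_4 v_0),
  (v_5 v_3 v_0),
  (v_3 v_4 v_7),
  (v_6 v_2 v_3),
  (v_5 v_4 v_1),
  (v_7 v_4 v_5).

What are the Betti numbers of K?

b_0 = 1, b_1 = 2, b_2 = 1.

Fix the vertex order v_0 < v_1 < v_2 < v_3 < v_4 < v_5 < v_6 < v_7 and write every simplex with vertices in increasing order. Then dim K = 2 and the simplices of K are:

  0-simplices (8): [v_0], [v_1], [v_2], [v_3], [v_4], [v_5], [v_6], [v_7]
  1-simplices (24): (24 of them)
  2-simplices (16): (16 of them)

Hence C_0 ≅ Z^8, C_1 ≅ Z^24, C_2 ≅ Z^16.

Boundary ∂_1: C_1 → C_0 sends each edge [p,q] (with p < q) to q − p. For instance
  ∂[v_0,v_4] = [v_4] − [v_0].
The resulting 8×24 matrix has rank 7, and its Smith normal form has invariant factors (1,1,1,1,1,1,1).

Boundary ∂_2: C_2 → C_1 maps a triangle to the signed sum of its edges. For instance
  ∂[v_5,v_6,v_7] = [v_6,v_7] − [v_5,v_7] + [v_5,v_6],
  ∂[v_0,v_1,v_2] = [v_1,v_2] − [v_0,v_2] + [v_0,v_1].
This gives a 24×16 integer matrix of rank 15; reducing to Smith normal form yields diagonal entries (1,1,1,1,1,1,1,1,1,1,1,1,1,1,1).

Now H_k = ker ∂_k / im ∂_{k+1}, so:

  H_0: rank C_0 − rank ∂_1 = 8 − 7 = 1, and the invariant factors of ∂_1 are all 1, so H_0 ≅ Z.
  H_1: rank ker ∂_1 − rank ∂_2 = (24 − 7) − 15 = 2, and the invariant factors of ∂_2 are all 1, so H_1 ≅ Z^2.
  H_2: rank ker ∂_2 − rank ∂_3 = (16 − 15) − 0 = 1, and there is no ∂_3, so H_2 ≅ Z.

(K is a triangulation of the torus T^2.)

Hence the Betti numbers are b_0 = 1, b_1 = 2, b_2 = 1.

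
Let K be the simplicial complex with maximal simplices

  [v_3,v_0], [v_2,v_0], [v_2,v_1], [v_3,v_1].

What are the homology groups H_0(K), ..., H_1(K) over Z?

We work with the vertex ordering v_0 < v_1 < v_2 < v_3. The simplices of K, each written with vertices in increasing order, are:

  0-simplices (4): [v_0], [v_1], [v_2], [v_3]
  1-simplices (4): [v_0,v_2], [v_0,v_3], [v_1,v_2], [v_1,v_3]

Hence C_0 ≅ Z^4, C_1 ≅ Z^4.

The boundary map ∂_1: C_1 → C_0 is given by ∂[p,q] = [q] − [p]. For instance
  ∂[v_0,v_3] = [v_3] − [v_0].
The 4×4 boundary matrix has rank 3 and Smith normal form diag(1,1,1).

Computing H_k = (kernel of ∂_k) / (image of ∂_{k+1}):

  H_0: rank C_0 − rank ∂_1 = 4 − 3 = 1, and the invariant factors of ∂_1 are all 1, so H_0 ≅ Z.
  H_1: rank ker ∂_1 − rank ∂_2 = (4 − 3) − 0 = 1, and there is no ∂_2, so H_1 ≅ Z.

H_0 = Z,  H_1 = Z.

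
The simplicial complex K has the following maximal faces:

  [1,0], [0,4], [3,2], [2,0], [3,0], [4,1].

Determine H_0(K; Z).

H_0 ≅ Z.

K has 5 vertices, 6 edges.
rank ∂_0 = 0, rank ∂_1 = 4 ⇒ b_0 = 5 − 0 − 4 = 1; all invariant factors of ∂_1 are 1 so no torsion. So H_0 = Z.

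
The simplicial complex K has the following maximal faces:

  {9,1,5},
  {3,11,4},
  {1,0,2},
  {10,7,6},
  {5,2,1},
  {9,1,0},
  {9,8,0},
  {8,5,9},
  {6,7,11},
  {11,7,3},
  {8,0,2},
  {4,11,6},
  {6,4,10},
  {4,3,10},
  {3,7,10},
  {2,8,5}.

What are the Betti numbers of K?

Take the total order 0 < 1 < 2 < 3 < 4 < 5 < 6 < 7 < 8 < 9 < 10 < 11 on the vertex set. Then K (dimension 2) consists of the simplices:

  0-simplices (12): [0], [1], [2], [3], [4], [5], [6], [7], [8], [9], [10], [11]
  1-simplices (24): (24 of them)
  2-simplices (16): [0,1,2], [0,1,9], [0,2,8], [0,8,9], [1,2,5], [1,5,9], [2,5,8], [3,4,10], [3,4,11], [3,7,10], [3,7,11], [4,6,10], [4,6,11], [5,8,9], [6,7,10], [6,7,11]

so the chain groups are C_0 ≅ Z^12, C_1 ≅ Z^24, C_2 ≅ Z^16.

The boundary map ∂_1: C_1 → C_0 maps an edge to its endpoints' difference, ∂[p,q] = q − p.
This gives a 12×24 integer matrix of rank 10; reducing to Smith normal form yields diagonal entries (1,1,1,1,1,1,1,1,1,1).

∂_2: C_2 → C_1 acts by ∂[p,q,r] = [q,r] − [p,r] + [p,q]. For instance
  ∂[1,2,5] = [2,5] − [1,5] + [1,2],
  ∂[4,6,11] = [6,11] − [4,11] + [4,6].
This gives a 24×16 integer matrix of rank 14; reducing to Smith normal form yields diagonal entries (1,1,1,1,1,1,1,1,1,1,1,1,1,1).

Computing H_k = (kernel of ∂_k) / (image of ∂_{k+1}):

  H_0: rank C_0 − rank ∂_1 = 12 − 10 = 2, and the invariant factors of ∂_1 are all 1, so H_0 ≅ Z^2.
  H_1: rank ker ∂_1 − rank ∂_2 = (24 − 10) − 14 = 0, and the invariant factors of ∂_2 are all 1, so H_1 ≅ 0.
  H_2: rank ker ∂_2 − rank ∂_3 = (16 − 14) − 0 = 2, and there is no ∂_3, so H_2 ≅ Z^2.

(K is a triangulation of the disjoint union of the 2-sphere S^2 and the 2-sphere S^2.)

Hence the Betti numbers are b_0 = 2, b_1 = 0, b_2 = 2.

b_0 = 2, b_1 = 0, b_2 = 2.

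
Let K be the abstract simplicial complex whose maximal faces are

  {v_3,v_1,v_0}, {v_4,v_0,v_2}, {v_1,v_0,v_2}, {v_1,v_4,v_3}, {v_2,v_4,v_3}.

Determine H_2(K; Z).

Take the total order v_0 < v_1 < v_2 < v_3 < v_4 on the vertex set. Then K (dimension 2) consists of the simplices:

  0-simplices (5): [v_0], [v_1], [v_2], [v_3], [v_4]
  1-simplices (10): [v_0,v_1], [v_0,v_2], [v_0,v_3], [v_0,v_4], [v_1,v_2], [v_1,v_3], [v_1,v_4], [v_2,v_3], [v_2,v_4], [v_3,v_4]
  2-simplices (5): [v_0,v_1,v_2], [v_0,v_1,v_3], [v_0,v_2,v_4], [v_1,v_3,v_4], [v_2,v_3,v_4]

so the chain groups are C_0 ≅ Z^5, C_1 ≅ Z^10, C_2 ≅ Z^5.

∂_1: C_1 → C_0 sends each edge [p,q] (with p < q) to q − p. For instance
  ∂[v_1,v_4] = [v_4] − [v_1].
As a 5×10 matrix over Z this has rank 4, with invariant factors (1,1,1,1).

The boundary map ∂_2: C_2 → C_1 sends each 2-simplex [p,q,r] to [q,r] − [p,r] + [p,q]. For instance
  ∂[v_1,v_3,v_4] = [v_3,v_4] − [v_1,v_4] + [v_1,v_3],
  ∂[v_0,v_2,v_4] = [v_2,v_4] − [v_0,v_4] + [v_0,v_2].
This gives a 10×5 integer matrix of rank 5; reducing to Smith normal form yields diagonal entries (1,1,1,1,1).

Reading off H_k = ker ∂_k / im ∂_{k+1}:

  H_2: rank ker ∂_2 − rank ∂_3 = (5 − 5) − 0 = 0, and there is no ∂_3, so H_2 ≅ 0.

H_2 = 0.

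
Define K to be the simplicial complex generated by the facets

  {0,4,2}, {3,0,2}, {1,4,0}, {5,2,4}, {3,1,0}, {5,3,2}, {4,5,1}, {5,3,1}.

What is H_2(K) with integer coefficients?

H_2 = Z.

Fix the vertex order 0 < 1 < 2 < 3 < 4 < 5 and write every simplex with vertices in increasing order. Then dim K = 2 and the simplices of K are:

  0-simplices (6): [0], [1], [2], [3], [4], [5]
  1-simplices (12): [0,1], [0,2], [0,3], [0,4], [1,3], [1,4], [1,5], [2,3], [2,4], [2,5], [3,5], [4,5]
  2-simplices (8): [0,1,3], [0,1,4], [0,2,3], [0,2,4], [1,3,5], [1,4,5], [2,3,5], [2,4,5]

Hence C_0 ≅ Z^6, C_1 ≅ Z^12, C_2 ≅ Z^8.

∂_1: C_1 → C_0 sends each edge [p,q] (with p < q) to q − p. For instance
  ∂[2,3] = [3] − [2].
The resulting 6×12 matrix has rank 5, and its Smith normal form has invariant factors (1,1,1,1,1).

Boundary ∂_2: C_2 → C_1 acts by ∂[p,q,r] = [q,r] − [p,r] + [p,q]. For instance
  ∂[0,2,3] = [2,3] − [0,3] + [0,2],
  ∂[1,3,5] = [3,5] − [1,5] + [1,3].
The 12×8 boundary matrix has rank 7 and Smith normal form diag(1,1,1,1,1,1,1).

Computing H_k = (kernel of ∂_k) / (image of ∂_{k+1}):

  H_2: rank ker ∂_2 − rank ∂_3 = (8 − 7) − 0 = 1, and there is no ∂_3, so H_2 = Z.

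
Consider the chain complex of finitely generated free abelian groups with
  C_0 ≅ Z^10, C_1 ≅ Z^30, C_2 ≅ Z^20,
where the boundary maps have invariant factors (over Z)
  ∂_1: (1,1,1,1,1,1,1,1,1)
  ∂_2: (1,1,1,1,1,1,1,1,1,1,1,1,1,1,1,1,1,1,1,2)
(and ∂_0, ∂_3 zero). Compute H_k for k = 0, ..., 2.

H_0 = Z,  H_1 = Z ⊕ Z/2Z,  H_2 = 0.

H_0: b_0 = 10 − 0 − 9 = 1; torsion from ∂_1 factors > 1: none. So H_0 = Z.
H_1: b_1 = 30 − 9 − 20 = 1; torsion from ∂_2 factors > 1: [2]. So H_1 = Z ⊕ Z/2Z.
H_2: b_2 = 20 − 20 − 0 = 0; torsion from ∂_3 factors > 1: none. So H_2 = 0.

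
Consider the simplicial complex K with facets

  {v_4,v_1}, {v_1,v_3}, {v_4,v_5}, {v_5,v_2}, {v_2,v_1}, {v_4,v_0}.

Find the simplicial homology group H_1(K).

K has 6 vertices, 6 edges.
rank ∂_1 = 5, rank ∂_2 = 0 ⇒ b_1 = 6 − 5 − 0 = 1. So H_1 ≅ Z.

H_1 ≅ Z.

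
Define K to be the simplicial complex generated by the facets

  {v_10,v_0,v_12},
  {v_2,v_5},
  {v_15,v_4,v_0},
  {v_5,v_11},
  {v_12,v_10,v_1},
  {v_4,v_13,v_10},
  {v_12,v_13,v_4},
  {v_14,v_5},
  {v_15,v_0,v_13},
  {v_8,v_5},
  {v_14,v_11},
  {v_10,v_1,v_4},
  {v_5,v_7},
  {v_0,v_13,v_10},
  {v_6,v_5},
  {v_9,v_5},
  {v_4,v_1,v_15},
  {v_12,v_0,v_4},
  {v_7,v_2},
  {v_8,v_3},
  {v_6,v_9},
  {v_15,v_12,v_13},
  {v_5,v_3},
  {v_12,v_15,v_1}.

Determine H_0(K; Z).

H_0 = Z^2.

We work with the vertex ordering v_0 < v_1 < v_2 < v_3 < v_4 < v_5 < v_6 < v_7 < v_8 < v_9 < v_10 < v_11 < v_12 < v_13 < v_14 < v_15. The simplices of K, each written with vertices in increasing order, are:

  0-simplices (16): [v_0], [v_1], [v_2], [v_3], [v_4], [v_5], [v_6], [v_7], [v_8], [v_9], [v_10], [v_11], [v_12], [v_13], [v_14], [v_15]
  1-simplices (30): (30 of them)
  2-simplices (12): (12 of them)

so the chain groups are C_0 ≅ Z^16, C_1 ≅ Z^30, C_2 ≅ Z^12.

Boundary ∂_1: C_1 → C_0 is given by ∂[p,q] = [q] − [p].
The resulting 16×30 matrix has rank 14, and its Smith normal form has invariant factors (1,1,1,1,1,1,1,1,1,1,1,1,1,1).

Boundary ∂_2: C_2 → C_1 maps a triangle to the signed sum of its edges. For instance
  ∂[v_0,v_4,v_15] = [v_4,v_15] − [v_0,v_15] + [v_0,v_4],
  ∂[v_0,v_10,v_12] = [v_10,v_12] − [v_0,v_12] + [v_0,v_10].
This gives a 30×12 integer matrix of rank 12; reducing to Smith normal form yields diagonal entries (1,1,1,1,1,1,1,1,1,1,1,2).

Now H_k = ker ∂_k / im ∂_{k+1}, so:

  H_0: rank C_0 − rank ∂_1 = 16 − 14 = 2, and the invariant factors of ∂_1 are all 1, so H_0 ≅ Z^2.

(K is a triangulation of the disjoint union of the real projective plane RP^2 and a wedge of 4 circles.)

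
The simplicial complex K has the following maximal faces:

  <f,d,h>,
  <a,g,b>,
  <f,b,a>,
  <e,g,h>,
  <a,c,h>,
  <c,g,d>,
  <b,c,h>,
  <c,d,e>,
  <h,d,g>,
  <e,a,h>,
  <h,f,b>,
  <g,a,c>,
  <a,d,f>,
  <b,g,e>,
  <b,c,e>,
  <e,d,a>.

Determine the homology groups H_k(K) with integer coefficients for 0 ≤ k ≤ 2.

H_0 ≅ Z,  H_1 ≅ Z^2,  H_2 ≅ Z.

K has 8 vertices, 24 edges, 16 triangles.
rank ∂_0 = 0, rank ∂_1 = 7 ⇒ b_0 = 8 − 0 − 7 = 1; all invariant factors of ∂_1 are 1 so no torsion. So H_0 = Z.
rank ∂_1 = 7, rank ∂_2 = 15 ⇒ b_1 = 24 − 7 − 15 = 2; all invariant factors of ∂_2 are 1 so no torsion. So H_1 = Z^2.
rank ∂_2 = 15, rank ∂_3 = 0 ⇒ b_2 = 16 − 15 − 0 = 1. So H_2 = Z.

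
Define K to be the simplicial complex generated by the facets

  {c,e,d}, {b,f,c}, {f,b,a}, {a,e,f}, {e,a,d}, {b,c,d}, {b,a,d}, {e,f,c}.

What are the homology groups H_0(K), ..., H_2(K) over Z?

Take the total order a < b < c < d < e < f on the vertex set. Then K (dimension 2) consists of the simplices:

  0-simplices (6): a, b, c, d, e, f
  1-simplices (12): ab, ad, ae, af, bc, bd, bf, cd, ce, cf, de, ef
  2-simplices (8): abd, abf, ade, aef, bcd, bcf, cde, cef

so the chain groups are C_0 ≅ Z^6, C_1 ≅ Z^12, C_2 ≅ Z^8.

Boundary ∂_1: C_1 → C_0 is given by ∂[p,q] = [q] − [p].
As a 6×12 matrix over Z this has rank 5, with invariant factors (1,1,1,1,1).

Boundary ∂_2: C_2 → C_1 acts by ∂[p,q,r] = [q,r] − [p,r] + [p,q]. For instance
  ∂bcd = cd − bd + bc,
  ∂cde = de − ce + cd.
The 12×8 boundary matrix has rank 7 and Smith normal form diag(1,1,1,1,1,1,1).

Computing H_k = (kernel of ∂_k) / (image of ∂_{k+1}):

  H_0: rank C_0 − rank ∂_1 = 6 − 5 = 1, and the invariant factors of ∂_1 are all 1, so H_0 = Z.
  H_1: rank ker ∂_1 − rank ∂_2 = (12 − 5) − 7 = 0, and the invariant factors of ∂_2 are all 1, so H_1 = 0.
  H_2: rank ker ∂_2 − rank ∂_3 = (8 − 7) − 0 = 1, and there is no ∂_3, so H_2 = Z.

(K is a triangulation of the 2-sphere S^2.)

H_0 = Z,  H_1 = 0,  H_2 = Z.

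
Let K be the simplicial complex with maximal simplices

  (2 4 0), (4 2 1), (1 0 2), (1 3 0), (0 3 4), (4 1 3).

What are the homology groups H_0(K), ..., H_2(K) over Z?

We work with the vertex ordering 0 < 1 < 2 < 3 < 4. The simplices of K, each written with vertices in increasing order, are:

  0-simplices (5): [0], [1], [2], [3], [4]
  1-simplices (9): [0,1], [0,2], [0,3], [0,4], [1,2], [1,3], [1,4], [2,4], [3,4]
  2-simplices (6): [0,1,2], [0,1,3], [0,2,4], [0,3,4], [1,2,4], [1,3,4]

so the chain groups are C_0 ≅ Z^5, C_1 ≅ Z^9, C_2 ≅ Z^6.

The boundary map ∂_1: C_1 → C_0 sends each edge [p,q] (with p < q) to q − p. For instance
  ∂[3,4] = [4] − [3].
This gives a 5×9 integer matrix of rank 4; reducing to Smith normal form yields diagonal entries (1,1,1,1).

The boundary map ∂_2: C_2 → C_1 sends each 2-simplex [p,q,r] to [q,r] − [p,r] + [p,q]. For instance
  ∂[0,2,4] = [2,4] − [0,4] + [0,2],
  ∂[1,2,4] = [2,4] − [1,4] + [1,2].
This gives a 9×6 integer matrix of rank 5; reducing to Smith normal form yields diagonal entries (1,1,1,1,1).

Now H_k = ker ∂_k / im ∂_{k+1}, so:

  H_0: rank C_0 − rank ∂_1 = 5 − 4 = 1, and the invariant factors of ∂_1 are all 1, so H_0 ≅ Z.
  H_1: rank ker ∂_1 − rank ∂_2 = (9 − 4) − 5 = 0, and the invariant factors of ∂_2 are all 1, so H_1 ≅ 0.
  H_2: rank ker ∂_2 − rank ∂_3 = (6 − 5) − 0 = 1, and there is no ∂_3, so H_2 ≅ Z.

H_0 ≅ Z,  H_1 = 0,  H_2 ≅ Z.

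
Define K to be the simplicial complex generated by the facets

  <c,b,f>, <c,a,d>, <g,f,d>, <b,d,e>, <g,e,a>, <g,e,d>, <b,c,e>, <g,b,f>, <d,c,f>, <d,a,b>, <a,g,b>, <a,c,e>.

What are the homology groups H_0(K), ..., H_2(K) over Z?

Take the total order a < b < c < d < e < f < g on the vertex set. Then K (dimension 2) consists of the simplices:

  0-simplices (7): a, b, c, d, e, f, g
  1-simplices (18): ab, ac, ad, ae, ag, bc, bd, be, bf, bg, cd, ce, cf, de, df, dg, eg, fg
  2-simplices (12): abd, abg, acd, ace, aeg, bce, bcf, bde, bfg, cdf, deg, dfg

Hence C_0 ≅ Z^7, C_1 ≅ Z^18, C_2 ≅ Z^12.

Boundary ∂_1: C_1 → C_0 sends each edge [p,q] (with p < q) to q − p.
This gives a 7×18 integer matrix of rank 6; reducing to Smith normal form yields diagonal entries (1,1,1,1,1,1).

Boundary ∂_2: C_2 → C_1 maps a triangle to the signed sum of its edges. For instance
  ∂aeg = eg − ag + ae,
  ∂deg = eg − dg + de.
The resulting 18×12 matrix has rank 12, and its Smith normal form has invariant factors (1,1,1,1,1,1,1,1,1,1,1,2).

Reading off H_k = ker ∂_k / im ∂_{k+1}:

  H_0: rank C_0 − rank ∂_1 = 7 − 6 = 1, and the invariant factors of ∂_1 are all 1, so H_0 ≅ Z.
  H_1: rank ker ∂_1 − rank ∂_2 = (18 − 6) − 12 = 0, and ∂_2 has invariant factor 2 > 1, so H_1 ≅ Z_2.
  H_2: rank ker ∂_2 − rank ∂_3 = (12 − 12) − 0 = 0, and there is no ∂_3, so H_2 ≅ 0.

As a check, the Euler characteristic is 7 − 18 + 12 = 1, which agrees with 1 − 0 + 0 = 1.

H_0 ≅ Z,  H_1 ≅ Z_2,  H_2 = 0.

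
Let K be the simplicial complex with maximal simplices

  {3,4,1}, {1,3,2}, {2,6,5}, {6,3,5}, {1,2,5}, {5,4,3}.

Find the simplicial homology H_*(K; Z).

H_0 ≅ Z,  H_1 ≅ Z,  H_2 = 0.

Order the vertices as 1 < 2 < 3 < 4 < 5 < 6. Listing each simplex with vertices in this order, K has dimension 2 with simplices:

  0-simplices (6): [1], [2], [3], [4], [5], [6]
  1-simplices (12): [1,2], [1,3], [1,4], [1,5], [2,3], [2,5], [2,6], [3,4], [3,5], [3,6], [4,5], [5,6]
  2-simplices (6): [1,2,3], [1,2,5], [1,3,4], [2,5,6], [3,4,5], [3,5,6]

giving chain groups C_0 ≅ Z^6, C_1 ≅ Z^12, C_2 ≅ Z^6.

∂_1: C_1 → C_0 sends each edge [p,q] (with p < q) to q − p. For instance
  ∂[2,3] = [3] − [2].
This gives a 6×12 integer matrix of rank 5; reducing to Smith normal form yields diagonal entries (1,1,1,1,1).

The boundary map ∂_2: C_2 → C_1 sends each 2-simplex [p,q,r] to [q,r] − [p,r] + [p,q]. For instance
  ∂[1,2,3] = [2,3] − [1,3] + [1,2],
  ∂[1,3,4] = [3,4] − [1,4] + [1,3].
As a 12×6 matrix over Z this has rank 6, with invariant factors (1,1,1,1,1,1).

Reading off H_k = ker ∂_k / im ∂_{k+1}:

  H_0: rank C_0 − rank ∂_1 = 6 − 5 = 1, and the invariant factors of ∂_1 are all 1, so H_0 = Z.
  H_1: rank ker ∂_1 − rank ∂_2 = (12 − 5) − 6 = 1, and the invariant factors of ∂_2 are all 1, so H_1 = Z.
  H_2: rank ker ∂_2 − rank ∂_3 = (6 − 6) − 0 = 0, and there is no ∂_3, so H_2 = 0.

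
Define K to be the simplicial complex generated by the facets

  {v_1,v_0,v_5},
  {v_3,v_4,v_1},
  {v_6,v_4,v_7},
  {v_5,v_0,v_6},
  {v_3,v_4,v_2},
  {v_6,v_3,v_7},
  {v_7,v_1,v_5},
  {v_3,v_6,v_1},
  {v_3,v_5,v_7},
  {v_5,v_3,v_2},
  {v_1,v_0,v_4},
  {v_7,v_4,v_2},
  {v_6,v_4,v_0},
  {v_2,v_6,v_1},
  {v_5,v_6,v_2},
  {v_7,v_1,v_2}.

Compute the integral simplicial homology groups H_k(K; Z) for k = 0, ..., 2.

Order the vertices as v_0 < v_1 < v_2 < v_3 < v_4 < v_5 < v_6 < v_7. Listing each simplex with vertices in this order, K has dimension 2 with simplices:

  0-simplices (8): [v_0], [v_1], [v_2], [v_3], [v_4], [v_5], [v_6], [v_7]
  1-simplices (24): (24 of them)
  2-simplices (16): (16 of them)

Hence C_0 ≅ Z^8, C_1 ≅ Z^24, C_2 ≅ Z^16.

Boundary ∂_1: C_1 → C_0 sends each edge [p,q] (with p < q) to q − p. For instance
  ∂[v_1,v_2] = [v_2] − [v_1].
As a 8×24 matrix over Z this has rank 7, with invariant factors (1,1,1,1,1,1,1).

Boundary ∂_2: C_2 → C_1 acts by ∂[p,q,r] = [q,r] − [p,r] + [p,q]. For instance
  ∂[v_3,v_5,v_7] = [v_5,v_7] − [v_3,v_7] + [v_3,v_5],
  ∂[v_2,v_5,v_6] = [v_5,v_6] − [v_2,v_6] + [v_2,v_5].
The 24×16 boundary matrix has rank 15 and Smith normal form diag(1,1,1,1,1,1,1,1,1,1,1,1,1,1,1).

From H_k ≅ ker(∂_k) / im(∂_{k+1}) we obtain:

  H_0: rank C_0 − rank ∂_1 = 8 − 7 = 1, and the invariant factors of ∂_1 are all 1, so H_0 ≅ Z.
  H_1: rank ker ∂_1 − rank ∂_2 = (24 − 7) − 15 = 2, and the invariant factors of ∂_2 are all 1, so H_1 ≅ Z^2.
  H_2: rank ker ∂_2 − rank ∂_3 = (16 − 15) − 0 = 1, and there is no ∂_3, so H_2 ≅ Z.

As a check, the Euler characteristic is 8 − 24 + 16 = 0, which agrees with 1 − 2 + 1 = 0.

H_0 = Z,  H_1 = Z^2,  H_2 = Z.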